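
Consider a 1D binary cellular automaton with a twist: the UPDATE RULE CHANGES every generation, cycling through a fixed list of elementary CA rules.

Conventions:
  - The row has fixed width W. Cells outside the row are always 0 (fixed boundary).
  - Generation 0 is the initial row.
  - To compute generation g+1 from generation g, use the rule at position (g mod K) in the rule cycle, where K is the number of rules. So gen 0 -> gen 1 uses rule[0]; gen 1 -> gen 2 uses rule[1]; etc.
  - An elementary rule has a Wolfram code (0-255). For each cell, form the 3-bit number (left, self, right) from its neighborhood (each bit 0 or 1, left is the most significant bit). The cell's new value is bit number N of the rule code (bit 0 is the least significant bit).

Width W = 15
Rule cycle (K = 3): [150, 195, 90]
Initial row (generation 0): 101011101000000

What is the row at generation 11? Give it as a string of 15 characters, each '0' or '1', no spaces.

Gen 0: 101011101000000
Gen 1 (rule 150): 101001001100000
Gen 2 (rule 195): 000010010101111
Gen 3 (rule 90): 000101100001001
Gen 4 (rule 150): 001100010011111
Gen 5 (rule 195): 110101100101111
Gen 6 (rule 90): 110001111001001
Gen 7 (rule 150): 001010110111111
Gen 8 (rule 195): 110000010011111
Gen 9 (rule 90): 111000101110001
Gen 10 (rule 150): 010101100101011
Gen 11 (rule 195): 100000101000001

Answer: 100000101000001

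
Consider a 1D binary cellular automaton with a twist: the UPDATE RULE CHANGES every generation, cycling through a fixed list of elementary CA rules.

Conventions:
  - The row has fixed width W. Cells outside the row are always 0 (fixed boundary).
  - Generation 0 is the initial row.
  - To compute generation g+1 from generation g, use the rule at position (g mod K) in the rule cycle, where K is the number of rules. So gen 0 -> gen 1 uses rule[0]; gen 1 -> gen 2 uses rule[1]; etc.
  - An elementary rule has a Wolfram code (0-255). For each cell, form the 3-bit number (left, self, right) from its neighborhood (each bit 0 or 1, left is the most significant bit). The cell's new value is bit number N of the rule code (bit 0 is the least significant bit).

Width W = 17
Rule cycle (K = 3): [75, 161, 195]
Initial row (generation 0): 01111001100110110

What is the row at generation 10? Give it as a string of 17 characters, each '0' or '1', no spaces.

Gen 0: 01111001100110110
Gen 1 (rule 75): 11001011101110110
Gen 2 (rule 161): 00000101010101000
Gen 3 (rule 195): 11111000000000011
Gen 4 (rule 75): 10001011111111111
Gen 5 (rule 161): 00100101111111110
Gen 6 (rule 195): 11001000111111110
Gen 7 (rule 75): 11010011100000010
Gen 8 (rule 161): 00100001001111000
Gen 9 (rule 195): 11001110010111011
Gen 10 (rule 75): 11011010100101011

Answer: 11011010100101011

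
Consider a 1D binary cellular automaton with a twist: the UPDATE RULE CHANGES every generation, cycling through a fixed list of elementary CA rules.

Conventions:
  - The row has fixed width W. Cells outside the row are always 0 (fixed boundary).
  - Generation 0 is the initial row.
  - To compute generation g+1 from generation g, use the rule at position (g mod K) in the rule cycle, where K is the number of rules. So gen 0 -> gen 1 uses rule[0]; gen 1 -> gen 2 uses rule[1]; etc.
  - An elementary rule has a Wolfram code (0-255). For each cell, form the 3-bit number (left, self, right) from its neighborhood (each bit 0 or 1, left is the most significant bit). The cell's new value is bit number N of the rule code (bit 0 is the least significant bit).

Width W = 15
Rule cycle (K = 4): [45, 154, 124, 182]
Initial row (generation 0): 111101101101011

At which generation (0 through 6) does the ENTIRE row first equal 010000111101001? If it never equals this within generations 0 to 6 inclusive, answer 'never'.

Gen 0: 111101101101011
Gen 1 (rule 45): 100011011011110
Gen 2 (rule 154): 010110010011101
Gen 3 (rule 124): 011111011010111
Gen 4 (rule 182): 101110100111010
Gen 5 (rule 45): 111001100100110
Gen 6 (rule 154): 110111011011101

Answer: never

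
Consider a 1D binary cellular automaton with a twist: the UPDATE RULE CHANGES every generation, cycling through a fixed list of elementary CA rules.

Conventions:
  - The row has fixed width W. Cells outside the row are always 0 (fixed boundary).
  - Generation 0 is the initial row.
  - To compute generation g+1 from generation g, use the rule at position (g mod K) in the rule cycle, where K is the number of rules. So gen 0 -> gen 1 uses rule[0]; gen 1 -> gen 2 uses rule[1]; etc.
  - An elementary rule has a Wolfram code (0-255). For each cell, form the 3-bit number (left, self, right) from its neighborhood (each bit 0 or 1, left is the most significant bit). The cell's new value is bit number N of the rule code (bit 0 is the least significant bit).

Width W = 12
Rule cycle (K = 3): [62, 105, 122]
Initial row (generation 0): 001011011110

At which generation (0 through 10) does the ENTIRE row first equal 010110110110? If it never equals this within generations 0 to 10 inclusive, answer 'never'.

Gen 0: 001011011110
Gen 1 (rule 62): 011110110001
Gen 2 (rule 105): 010011110100
Gen 3 (rule 122): 101110011010
Gen 4 (rule 62): 111001110111
Gen 5 (rule 105): 101001011101
Gen 6 (rule 122): 010110110110
Gen 7 (rule 62): 111101101101
Gen 8 (rule 105): 100111111110
Gen 9 (rule 122): 011100000011
Gen 10 (rule 62): 110010000110

Answer: 6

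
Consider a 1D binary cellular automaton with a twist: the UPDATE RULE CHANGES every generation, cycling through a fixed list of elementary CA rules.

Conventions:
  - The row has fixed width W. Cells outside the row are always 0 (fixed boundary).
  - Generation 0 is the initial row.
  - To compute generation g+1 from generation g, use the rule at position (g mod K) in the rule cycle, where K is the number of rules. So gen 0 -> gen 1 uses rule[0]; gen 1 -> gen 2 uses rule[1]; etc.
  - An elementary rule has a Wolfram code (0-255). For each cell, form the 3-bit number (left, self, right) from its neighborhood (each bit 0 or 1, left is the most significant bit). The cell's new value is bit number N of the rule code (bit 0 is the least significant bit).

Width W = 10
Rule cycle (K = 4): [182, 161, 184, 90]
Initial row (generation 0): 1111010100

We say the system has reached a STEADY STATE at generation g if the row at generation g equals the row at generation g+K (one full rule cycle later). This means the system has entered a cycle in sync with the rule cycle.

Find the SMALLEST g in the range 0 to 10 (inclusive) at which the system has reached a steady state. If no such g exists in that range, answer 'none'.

Answer: none

Derivation:
Gen 0: 1111010100
Gen 1 (rule 182): 0110111110
Gen 2 (rule 161): 0001011100
Gen 3 (rule 184): 0000111010
Gen 4 (rule 90): 0001101001
Gen 5 (rule 182): 0010011111
Gen 6 (rule 161): 1000001110
Gen 7 (rule 184): 0100001101
Gen 8 (rule 90): 1010011100
Gen 9 (rule 182): 1111101010
Gen 10 (rule 161): 0111010100
Gen 11 (rule 184): 0110101010
Gen 12 (rule 90): 1110000001
Gen 13 (rule 182): 0101000011
Gen 14 (rule 161): 0010011000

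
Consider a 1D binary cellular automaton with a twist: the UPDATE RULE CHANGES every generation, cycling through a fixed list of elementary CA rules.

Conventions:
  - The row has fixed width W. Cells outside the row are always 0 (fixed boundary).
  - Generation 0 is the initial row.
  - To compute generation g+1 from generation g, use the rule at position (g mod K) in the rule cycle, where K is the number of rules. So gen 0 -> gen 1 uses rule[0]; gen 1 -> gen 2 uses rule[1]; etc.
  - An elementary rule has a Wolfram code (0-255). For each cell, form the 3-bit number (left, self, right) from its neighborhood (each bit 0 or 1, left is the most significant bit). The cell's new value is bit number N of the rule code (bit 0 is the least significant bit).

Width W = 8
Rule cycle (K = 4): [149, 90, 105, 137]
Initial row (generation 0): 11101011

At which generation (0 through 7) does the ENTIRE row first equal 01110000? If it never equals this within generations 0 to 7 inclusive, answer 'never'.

Gen 0: 11101011
Gen 1 (rule 149): 01001000
Gen 2 (rule 90): 10110100
Gen 3 (rule 105): 01111001
Gen 4 (rule 137): 01110000
Gen 5 (rule 149): 00101111
Gen 6 (rule 90): 01001001
Gen 7 (rule 105): 00000000

Answer: 4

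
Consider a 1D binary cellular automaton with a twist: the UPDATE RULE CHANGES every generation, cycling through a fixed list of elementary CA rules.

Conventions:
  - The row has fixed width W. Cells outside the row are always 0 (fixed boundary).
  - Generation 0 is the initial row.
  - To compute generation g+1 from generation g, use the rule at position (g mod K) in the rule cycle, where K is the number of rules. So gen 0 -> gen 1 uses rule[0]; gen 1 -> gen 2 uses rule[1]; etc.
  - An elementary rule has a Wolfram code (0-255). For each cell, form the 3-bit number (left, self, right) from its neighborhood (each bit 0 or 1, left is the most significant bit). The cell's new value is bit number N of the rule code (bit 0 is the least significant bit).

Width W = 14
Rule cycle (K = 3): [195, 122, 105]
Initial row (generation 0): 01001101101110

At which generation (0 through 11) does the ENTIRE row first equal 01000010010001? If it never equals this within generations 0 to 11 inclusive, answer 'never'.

Gen 0: 01001101101110
Gen 1 (rule 195): 10010100100110
Gen 2 (rule 122): 01101011011111
Gen 3 (rule 105): 01110111110001
Gen 4 (rule 195): 10110011110110
Gen 5 (rule 122): 01111110011111
Gen 6 (rule 105): 01000010010001
Gen 7 (rule 195): 10011100100110
Gen 8 (rule 122): 01110111011111
Gen 9 (rule 105): 01011101110001
Gen 10 (rule 195): 10001100110110
Gen 11 (rule 122): 01011111111111

Answer: 6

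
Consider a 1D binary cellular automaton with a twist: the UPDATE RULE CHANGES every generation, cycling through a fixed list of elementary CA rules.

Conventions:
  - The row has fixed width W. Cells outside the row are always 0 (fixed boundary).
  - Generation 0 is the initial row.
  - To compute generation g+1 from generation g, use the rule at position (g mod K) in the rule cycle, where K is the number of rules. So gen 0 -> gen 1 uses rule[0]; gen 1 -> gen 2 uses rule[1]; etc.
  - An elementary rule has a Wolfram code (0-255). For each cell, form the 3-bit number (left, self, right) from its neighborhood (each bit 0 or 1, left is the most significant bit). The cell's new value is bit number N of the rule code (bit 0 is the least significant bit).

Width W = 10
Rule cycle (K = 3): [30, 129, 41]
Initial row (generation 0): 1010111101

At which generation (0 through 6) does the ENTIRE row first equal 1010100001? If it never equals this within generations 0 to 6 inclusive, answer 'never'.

Answer: 1

Derivation:
Gen 0: 1010111101
Gen 1 (rule 30): 1010100001
Gen 2 (rule 129): 0000001100
Gen 3 (rule 41): 1111101001
Gen 4 (rule 30): 1000001111
Gen 5 (rule 129): 0011100110
Gen 6 (rule 41): 1010000100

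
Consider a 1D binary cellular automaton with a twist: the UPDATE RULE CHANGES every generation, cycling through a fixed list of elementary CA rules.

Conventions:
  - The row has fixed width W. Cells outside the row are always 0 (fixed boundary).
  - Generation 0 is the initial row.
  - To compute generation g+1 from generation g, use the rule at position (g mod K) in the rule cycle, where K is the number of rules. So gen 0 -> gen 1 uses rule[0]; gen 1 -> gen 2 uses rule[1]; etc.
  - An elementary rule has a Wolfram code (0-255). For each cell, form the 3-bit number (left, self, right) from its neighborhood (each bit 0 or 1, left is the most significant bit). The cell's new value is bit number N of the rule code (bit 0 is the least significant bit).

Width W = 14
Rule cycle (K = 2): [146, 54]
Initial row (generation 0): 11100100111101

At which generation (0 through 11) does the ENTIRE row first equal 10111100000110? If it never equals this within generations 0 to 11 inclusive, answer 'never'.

Gen 0: 11100100111101
Gen 1 (rule 146): 01011011011000
Gen 2 (rule 54): 11100100100100
Gen 3 (rule 146): 01011011011010
Gen 4 (rule 54): 11100100100111
Gen 5 (rule 146): 01011011011010
Gen 6 (rule 54): 11100100100111
Gen 7 (rule 146): 01011011011010
Gen 8 (rule 54): 11100100100111
Gen 9 (rule 146): 01011011011010
Gen 10 (rule 54): 11100100100111
Gen 11 (rule 146): 01011011011010

Answer: never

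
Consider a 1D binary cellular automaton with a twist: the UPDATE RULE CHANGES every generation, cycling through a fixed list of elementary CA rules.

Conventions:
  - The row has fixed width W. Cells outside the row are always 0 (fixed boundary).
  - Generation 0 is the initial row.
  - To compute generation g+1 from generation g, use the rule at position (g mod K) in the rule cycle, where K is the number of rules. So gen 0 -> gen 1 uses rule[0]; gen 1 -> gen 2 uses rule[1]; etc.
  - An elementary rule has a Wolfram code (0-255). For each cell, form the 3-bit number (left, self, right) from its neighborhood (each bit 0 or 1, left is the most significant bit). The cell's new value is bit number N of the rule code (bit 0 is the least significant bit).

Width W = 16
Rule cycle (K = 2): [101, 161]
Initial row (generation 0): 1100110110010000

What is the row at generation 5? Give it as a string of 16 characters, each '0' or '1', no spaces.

Answer: 1011111110011101

Derivation:
Gen 0: 1100110110010000
Gen 1 (rule 101): 0100011010010111
Gen 2 (rule 161): 0001000100001010
Gen 3 (rule 101): 1101010101101110
Gen 4 (rule 161): 0010101010010100
Gen 5 (rule 101): 1011111110011101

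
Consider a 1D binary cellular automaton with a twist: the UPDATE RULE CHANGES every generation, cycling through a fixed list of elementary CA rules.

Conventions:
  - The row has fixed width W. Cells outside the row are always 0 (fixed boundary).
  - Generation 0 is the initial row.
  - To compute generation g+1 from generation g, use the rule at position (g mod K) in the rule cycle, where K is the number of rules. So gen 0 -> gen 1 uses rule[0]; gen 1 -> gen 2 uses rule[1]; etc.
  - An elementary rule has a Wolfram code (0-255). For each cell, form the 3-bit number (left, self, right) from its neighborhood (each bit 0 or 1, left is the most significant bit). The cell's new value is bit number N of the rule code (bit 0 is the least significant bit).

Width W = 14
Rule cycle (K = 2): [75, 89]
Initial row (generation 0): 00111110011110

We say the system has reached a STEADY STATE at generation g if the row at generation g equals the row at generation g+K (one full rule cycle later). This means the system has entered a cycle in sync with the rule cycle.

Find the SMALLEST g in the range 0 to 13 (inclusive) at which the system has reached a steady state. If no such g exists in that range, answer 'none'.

Gen 0: 00111110011110
Gen 1 (rule 75): 11100010110010
Gen 2 (rule 89): 10111000111001
Gen 3 (rule 75): 00101011101010
Gen 4 (rule 89): 10000010100001
Gen 5 (rule 75): 00111100001110
Gen 6 (rule 89): 10100111101011
Gen 7 (rule 75): 00001100100011
Gen 8 (rule 89): 11101110011011
Gen 9 (rule 75): 10101010111011
Gen 10 (rule 89): 00000000101011
Gen 11 (rule 75): 11111111000011
Gen 12 (rule 89): 10000001111011
Gen 13 (rule 75): 00111111001011
Gen 14 (rule 89): 10100001100011
Gen 15 (rule 75): 00001111101111

Answer: none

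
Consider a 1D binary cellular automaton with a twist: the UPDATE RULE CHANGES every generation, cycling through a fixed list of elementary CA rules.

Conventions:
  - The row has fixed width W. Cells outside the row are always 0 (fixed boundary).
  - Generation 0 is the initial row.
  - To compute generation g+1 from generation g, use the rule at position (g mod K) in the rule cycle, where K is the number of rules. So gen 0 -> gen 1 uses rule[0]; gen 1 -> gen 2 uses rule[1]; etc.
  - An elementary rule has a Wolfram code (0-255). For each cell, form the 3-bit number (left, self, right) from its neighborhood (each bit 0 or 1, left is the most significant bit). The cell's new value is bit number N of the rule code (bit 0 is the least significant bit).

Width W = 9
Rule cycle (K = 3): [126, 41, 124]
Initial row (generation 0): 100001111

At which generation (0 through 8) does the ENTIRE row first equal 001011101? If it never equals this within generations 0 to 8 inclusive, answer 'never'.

Gen 0: 100001111
Gen 1 (rule 126): 110011001
Gen 2 (rule 41): 100010000
Gen 3 (rule 124): 110011000
Gen 4 (rule 126): 111111100
Gen 5 (rule 41): 100000001
Gen 6 (rule 124): 110000001
Gen 7 (rule 126): 111000011
Gen 8 (rule 41): 100011010

Answer: never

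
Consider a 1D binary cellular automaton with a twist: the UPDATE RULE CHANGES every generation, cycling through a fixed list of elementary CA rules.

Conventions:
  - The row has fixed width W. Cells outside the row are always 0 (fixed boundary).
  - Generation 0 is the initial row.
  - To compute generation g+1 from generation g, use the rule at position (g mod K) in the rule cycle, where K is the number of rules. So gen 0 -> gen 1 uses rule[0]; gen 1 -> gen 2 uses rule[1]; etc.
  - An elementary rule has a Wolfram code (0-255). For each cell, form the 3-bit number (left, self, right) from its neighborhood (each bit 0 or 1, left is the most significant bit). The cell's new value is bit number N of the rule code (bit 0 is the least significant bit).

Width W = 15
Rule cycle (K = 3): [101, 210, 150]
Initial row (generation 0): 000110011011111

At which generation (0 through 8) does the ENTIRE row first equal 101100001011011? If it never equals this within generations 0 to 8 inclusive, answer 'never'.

Answer: never

Derivation:
Gen 0: 000110011011111
Gen 1 (rule 101): 110010001100001
Gen 2 (rule 210): 011101010110010
Gen 3 (rule 150): 101001010001111
Gen 4 (rule 101): 111001110100001
Gen 5 (rule 210): 011110110010010
Gen 6 (rule 150): 101100001111111
Gen 7 (rule 101): 110101100000001
Gen 8 (rule 210): 010000110000010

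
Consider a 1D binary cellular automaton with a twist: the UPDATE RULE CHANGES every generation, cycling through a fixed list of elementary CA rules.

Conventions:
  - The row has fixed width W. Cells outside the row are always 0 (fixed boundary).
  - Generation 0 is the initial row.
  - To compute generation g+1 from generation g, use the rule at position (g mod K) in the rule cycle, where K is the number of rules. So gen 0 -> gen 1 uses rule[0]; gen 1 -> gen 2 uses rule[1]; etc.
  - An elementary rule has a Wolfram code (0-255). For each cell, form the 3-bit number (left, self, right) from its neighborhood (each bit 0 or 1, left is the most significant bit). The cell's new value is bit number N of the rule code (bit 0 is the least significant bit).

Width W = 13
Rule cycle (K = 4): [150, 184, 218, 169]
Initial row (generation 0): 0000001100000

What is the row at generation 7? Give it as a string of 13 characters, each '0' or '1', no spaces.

Gen 0: 0000001100000
Gen 1 (rule 150): 0000010010000
Gen 2 (rule 184): 0000001001000
Gen 3 (rule 218): 0000010110100
Gen 4 (rule 169): 1111001101001
Gen 5 (rule 150): 0110110001111
Gen 6 (rule 184): 0101101001110
Gen 7 (rule 218): 1001100111111

Answer: 1001100111111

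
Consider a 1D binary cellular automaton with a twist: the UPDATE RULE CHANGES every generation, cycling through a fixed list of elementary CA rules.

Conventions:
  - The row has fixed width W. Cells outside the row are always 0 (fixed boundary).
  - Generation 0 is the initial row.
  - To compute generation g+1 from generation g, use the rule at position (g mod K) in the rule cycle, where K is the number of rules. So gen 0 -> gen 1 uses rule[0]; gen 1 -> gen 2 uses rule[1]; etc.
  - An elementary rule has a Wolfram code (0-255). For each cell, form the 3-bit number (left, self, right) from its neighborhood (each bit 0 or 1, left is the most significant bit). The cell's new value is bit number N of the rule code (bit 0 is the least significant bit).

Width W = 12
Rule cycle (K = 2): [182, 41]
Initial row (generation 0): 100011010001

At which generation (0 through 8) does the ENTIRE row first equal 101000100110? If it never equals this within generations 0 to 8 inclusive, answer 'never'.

Answer: 2

Derivation:
Gen 0: 100011010001
Gen 1 (rule 182): 110100111011
Gen 2 (rule 41): 101000100110
Gen 3 (rule 182): 111101111001
Gen 4 (rule 41): 100011000000
Gen 5 (rule 182): 110100100000
Gen 6 (rule 41): 101000001111
Gen 7 (rule 182): 111100010110
Gen 8 (rule 41): 100001001100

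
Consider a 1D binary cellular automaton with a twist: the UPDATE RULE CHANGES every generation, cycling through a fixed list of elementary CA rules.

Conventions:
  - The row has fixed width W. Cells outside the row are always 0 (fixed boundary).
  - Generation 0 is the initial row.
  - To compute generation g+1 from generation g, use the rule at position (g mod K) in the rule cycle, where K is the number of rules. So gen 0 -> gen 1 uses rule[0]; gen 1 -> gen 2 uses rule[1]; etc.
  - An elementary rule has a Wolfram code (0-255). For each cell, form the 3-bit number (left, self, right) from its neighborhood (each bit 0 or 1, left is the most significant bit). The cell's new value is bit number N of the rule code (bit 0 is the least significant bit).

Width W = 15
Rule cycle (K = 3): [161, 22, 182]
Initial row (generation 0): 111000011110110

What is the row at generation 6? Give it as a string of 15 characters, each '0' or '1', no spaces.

Gen 0: 111000011110110
Gen 1 (rule 161): 010011001101000
Gen 2 (rule 22): 111100110001100
Gen 3 (rule 182): 011011001010010
Gen 4 (rule 161): 000100000100000
Gen 5 (rule 22): 001110001110000
Gen 6 (rule 182): 010101010101000

Answer: 010101010101000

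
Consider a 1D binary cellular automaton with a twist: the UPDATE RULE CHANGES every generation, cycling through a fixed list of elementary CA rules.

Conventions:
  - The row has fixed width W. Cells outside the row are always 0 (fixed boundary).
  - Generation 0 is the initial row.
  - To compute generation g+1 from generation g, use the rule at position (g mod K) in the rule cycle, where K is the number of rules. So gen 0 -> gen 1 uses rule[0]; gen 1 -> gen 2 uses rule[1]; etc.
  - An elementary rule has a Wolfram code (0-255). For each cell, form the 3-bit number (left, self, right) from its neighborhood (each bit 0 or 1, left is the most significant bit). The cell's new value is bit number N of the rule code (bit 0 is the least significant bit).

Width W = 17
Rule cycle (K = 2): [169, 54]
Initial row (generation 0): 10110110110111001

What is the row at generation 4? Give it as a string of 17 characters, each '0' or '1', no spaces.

Gen 0: 10110110110111001
Gen 1 (rule 169): 01101101101110000
Gen 2 (rule 54): 10010010010001000
Gen 3 (rule 169): 00000000000100011
Gen 4 (rule 54): 00000000001110100

Answer: 00000000001110100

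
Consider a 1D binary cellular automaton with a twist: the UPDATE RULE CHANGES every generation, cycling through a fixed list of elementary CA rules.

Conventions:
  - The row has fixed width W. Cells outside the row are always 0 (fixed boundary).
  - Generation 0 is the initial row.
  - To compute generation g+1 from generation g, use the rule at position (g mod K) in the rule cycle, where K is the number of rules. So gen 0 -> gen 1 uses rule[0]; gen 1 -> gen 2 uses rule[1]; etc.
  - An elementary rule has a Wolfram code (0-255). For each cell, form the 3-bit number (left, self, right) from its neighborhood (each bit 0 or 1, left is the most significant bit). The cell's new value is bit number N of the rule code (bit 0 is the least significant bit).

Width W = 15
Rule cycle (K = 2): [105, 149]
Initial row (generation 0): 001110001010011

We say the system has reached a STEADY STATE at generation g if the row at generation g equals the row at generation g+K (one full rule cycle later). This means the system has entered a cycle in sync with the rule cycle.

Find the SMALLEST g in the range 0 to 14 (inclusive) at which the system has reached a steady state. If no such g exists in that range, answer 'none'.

Gen 0: 001110001010011
Gen 1 (rule 105): 101010100100011
Gen 2 (rule 149): 101010110111000
Gen 3 (rule 105): 010101111101011
Gen 4 (rule 149): 010100111001000
Gen 5 (rule 105): 001000101000011
Gen 6 (rule 149): 101110101111000
Gen 7 (rule 105): 011011011001011
Gen 8 (rule 149): 000000000101000
Gen 9 (rule 105): 111111110010011
Gen 10 (rule 149): 011111101011000
Gen 11 (rule 105): 010000110111011
Gen 12 (rule 149): 011110000010000
Gen 13 (rule 105): 010010111000111
Gen 14 (rule 149): 011010010110010
Gen 15 (rule 105): 011100001110000
Gen 16 (rule 149): 001011100101111

Answer: none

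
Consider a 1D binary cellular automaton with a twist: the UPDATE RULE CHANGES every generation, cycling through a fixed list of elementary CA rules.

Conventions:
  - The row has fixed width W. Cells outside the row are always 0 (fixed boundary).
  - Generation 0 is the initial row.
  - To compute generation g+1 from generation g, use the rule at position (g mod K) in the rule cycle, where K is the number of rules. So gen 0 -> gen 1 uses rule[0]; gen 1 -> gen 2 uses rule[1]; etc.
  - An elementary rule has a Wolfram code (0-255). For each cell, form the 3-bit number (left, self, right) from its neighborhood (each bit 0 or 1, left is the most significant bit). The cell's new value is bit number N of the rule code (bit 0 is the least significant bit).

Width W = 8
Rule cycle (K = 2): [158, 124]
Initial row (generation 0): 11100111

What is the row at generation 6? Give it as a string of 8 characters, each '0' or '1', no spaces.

Answer: 11111011

Derivation:
Gen 0: 11100111
Gen 1 (rule 158): 11011110
Gen 2 (rule 124): 11110011
Gen 3 (rule 158): 11101110
Gen 4 (rule 124): 10111011
Gen 5 (rule 158): 10110010
Gen 6 (rule 124): 11111011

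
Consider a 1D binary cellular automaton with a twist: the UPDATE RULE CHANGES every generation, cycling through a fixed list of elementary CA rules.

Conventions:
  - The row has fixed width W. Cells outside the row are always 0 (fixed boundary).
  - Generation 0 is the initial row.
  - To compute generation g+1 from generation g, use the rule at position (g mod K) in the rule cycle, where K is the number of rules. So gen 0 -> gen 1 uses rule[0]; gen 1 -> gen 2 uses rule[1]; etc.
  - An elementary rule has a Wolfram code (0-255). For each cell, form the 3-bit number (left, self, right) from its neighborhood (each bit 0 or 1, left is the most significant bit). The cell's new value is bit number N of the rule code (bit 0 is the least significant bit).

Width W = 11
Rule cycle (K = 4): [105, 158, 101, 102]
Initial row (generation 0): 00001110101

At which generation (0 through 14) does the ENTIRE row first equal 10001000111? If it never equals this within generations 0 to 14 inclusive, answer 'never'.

Gen 0: 00001110101
Gen 1 (rule 105): 11101011010
Gen 2 (rule 158): 11001010011
Gen 3 (rule 101): 01001110001
Gen 4 (rule 102): 11010010011
Gen 5 (rule 105): 11100000011
Gen 6 (rule 158): 11010000110
Gen 7 (rule 101): 01110110010
Gen 8 (rule 102): 10011010110
Gen 9 (rule 105): 00011101110
Gen 10 (rule 158): 00111001101
Gen 11 (rule 101): 10001000111
Gen 12 (rule 102): 10011001001
Gen 13 (rule 105): 00011000000
Gen 14 (rule 158): 00110100000

Answer: 11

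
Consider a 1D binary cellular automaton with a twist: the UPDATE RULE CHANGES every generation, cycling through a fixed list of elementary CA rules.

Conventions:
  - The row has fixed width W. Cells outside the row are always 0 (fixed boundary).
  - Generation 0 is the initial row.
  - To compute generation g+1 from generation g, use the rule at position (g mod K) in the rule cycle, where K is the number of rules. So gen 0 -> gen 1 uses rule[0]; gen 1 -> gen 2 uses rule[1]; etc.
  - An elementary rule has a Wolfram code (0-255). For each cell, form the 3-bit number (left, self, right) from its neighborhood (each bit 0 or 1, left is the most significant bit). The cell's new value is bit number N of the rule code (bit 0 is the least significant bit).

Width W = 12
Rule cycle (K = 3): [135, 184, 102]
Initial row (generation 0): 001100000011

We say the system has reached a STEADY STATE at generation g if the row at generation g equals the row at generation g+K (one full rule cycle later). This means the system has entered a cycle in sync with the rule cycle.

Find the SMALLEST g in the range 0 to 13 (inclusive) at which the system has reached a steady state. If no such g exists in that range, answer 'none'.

Answer: none

Derivation:
Gen 0: 001100000011
Gen 1 (rule 135): 110001111100
Gen 2 (rule 184): 101001111010
Gen 3 (rule 102): 111010001110
Gen 4 (rule 135): 010010110100
Gen 5 (rule 184): 001001101010
Gen 6 (rule 102): 011010111110
Gen 7 (rule 135): 100010011100
Gen 8 (rule 184): 010001011010
Gen 9 (rule 102): 110011101110
Gen 10 (rule 135): 000101000100
Gen 11 (rule 184): 000010100010
Gen 12 (rule 102): 000111100110
Gen 13 (rule 135): 111011001000
Gen 14 (rule 184): 110110100100
Gen 15 (rule 102): 011011101100
Gen 16 (rule 135): 100001000001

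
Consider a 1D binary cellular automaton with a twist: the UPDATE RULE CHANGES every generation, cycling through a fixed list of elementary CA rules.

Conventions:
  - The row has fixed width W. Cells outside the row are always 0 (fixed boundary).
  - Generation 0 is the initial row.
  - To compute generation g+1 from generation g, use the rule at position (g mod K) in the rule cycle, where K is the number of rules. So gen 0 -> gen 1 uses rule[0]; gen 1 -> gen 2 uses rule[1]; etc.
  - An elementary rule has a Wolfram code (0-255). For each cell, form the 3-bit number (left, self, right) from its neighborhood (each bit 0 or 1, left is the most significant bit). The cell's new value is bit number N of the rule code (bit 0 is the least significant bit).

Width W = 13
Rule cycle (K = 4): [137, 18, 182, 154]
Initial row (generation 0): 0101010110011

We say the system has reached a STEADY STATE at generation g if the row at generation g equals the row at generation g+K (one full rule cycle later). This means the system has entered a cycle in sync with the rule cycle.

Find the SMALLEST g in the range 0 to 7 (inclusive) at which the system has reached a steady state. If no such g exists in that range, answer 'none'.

Gen 0: 0101010110011
Gen 1 (rule 137): 0000000100010
Gen 2 (rule 18): 0000001010101
Gen 3 (rule 182): 0000011111111
Gen 4 (rule 154): 0000111111110
Gen 5 (rule 137): 1110111111100
Gen 6 (rule 18): 0000000000010
Gen 7 (rule 182): 0000000000111
Gen 8 (rule 154): 0000000001110
Gen 9 (rule 137): 1111111101100
Gen 10 (rule 18): 0000000000010
Gen 11 (rule 182): 0000000000111

Answer: 6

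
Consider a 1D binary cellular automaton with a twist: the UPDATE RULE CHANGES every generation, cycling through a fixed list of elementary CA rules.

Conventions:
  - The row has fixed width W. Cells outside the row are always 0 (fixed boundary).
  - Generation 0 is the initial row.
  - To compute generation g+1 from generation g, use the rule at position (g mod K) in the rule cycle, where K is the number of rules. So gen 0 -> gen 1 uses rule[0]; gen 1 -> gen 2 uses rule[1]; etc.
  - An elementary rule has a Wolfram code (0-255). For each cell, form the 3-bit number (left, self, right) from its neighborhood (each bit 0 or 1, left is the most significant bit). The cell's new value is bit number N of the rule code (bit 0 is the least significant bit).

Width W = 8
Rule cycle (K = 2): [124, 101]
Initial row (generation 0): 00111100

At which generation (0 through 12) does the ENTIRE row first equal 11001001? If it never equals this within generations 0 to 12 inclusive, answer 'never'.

Answer: 6

Derivation:
Gen 0: 00111100
Gen 1 (rule 124): 00100110
Gen 2 (rule 101): 10100010
Gen 3 (rule 124): 11110011
Gen 4 (rule 101): 00010001
Gen 5 (rule 124): 00011001
Gen 6 (rule 101): 11001001
Gen 7 (rule 124): 11101101
Gen 8 (rule 101): 00110111
Gen 9 (rule 124): 00111101
Gen 10 (rule 101): 10000111
Gen 11 (rule 124): 11000101
Gen 12 (rule 101): 01010111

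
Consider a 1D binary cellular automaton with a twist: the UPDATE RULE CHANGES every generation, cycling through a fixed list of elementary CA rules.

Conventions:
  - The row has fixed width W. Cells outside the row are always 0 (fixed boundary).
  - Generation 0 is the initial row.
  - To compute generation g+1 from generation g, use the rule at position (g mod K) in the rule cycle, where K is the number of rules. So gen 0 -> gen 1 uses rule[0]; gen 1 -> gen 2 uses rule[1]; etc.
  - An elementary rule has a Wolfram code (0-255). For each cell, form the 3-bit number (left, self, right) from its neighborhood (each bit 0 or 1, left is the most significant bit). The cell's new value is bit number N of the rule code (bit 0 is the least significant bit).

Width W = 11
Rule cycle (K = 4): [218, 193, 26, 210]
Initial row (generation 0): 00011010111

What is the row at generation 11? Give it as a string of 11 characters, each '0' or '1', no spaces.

Answer: 01110001110

Derivation:
Gen 0: 00011010111
Gen 1 (rule 218): 00111000111
Gen 2 (rule 193): 10011010011
Gen 3 (rule 26): 01110001110
Gen 4 (rule 210): 10111010111
Gen 5 (rule 218): 00111000111
Gen 6 (rule 193): 10011010011
Gen 7 (rule 26): 01110001110
Gen 8 (rule 210): 10111010111
Gen 9 (rule 218): 00111000111
Gen 10 (rule 193): 10011010011
Gen 11 (rule 26): 01110001110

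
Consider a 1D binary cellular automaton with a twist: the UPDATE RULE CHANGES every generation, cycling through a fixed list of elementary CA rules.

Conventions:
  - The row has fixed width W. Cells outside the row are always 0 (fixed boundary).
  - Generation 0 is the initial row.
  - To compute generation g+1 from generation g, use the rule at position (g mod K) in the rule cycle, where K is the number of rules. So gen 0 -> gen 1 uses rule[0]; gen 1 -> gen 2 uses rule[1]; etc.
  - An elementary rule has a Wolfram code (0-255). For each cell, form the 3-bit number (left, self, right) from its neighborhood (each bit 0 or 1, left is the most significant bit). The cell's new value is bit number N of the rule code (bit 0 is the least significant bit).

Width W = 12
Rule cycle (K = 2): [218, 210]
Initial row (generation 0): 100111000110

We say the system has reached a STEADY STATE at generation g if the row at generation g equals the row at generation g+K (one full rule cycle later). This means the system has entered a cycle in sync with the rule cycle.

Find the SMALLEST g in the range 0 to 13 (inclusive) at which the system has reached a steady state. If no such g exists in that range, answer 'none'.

Answer: 9

Derivation:
Gen 0: 100111000110
Gen 1 (rule 218): 011111101111
Gen 2 (rule 210): 101111100111
Gen 3 (rule 218): 001111111111
Gen 4 (rule 210): 010111111111
Gen 5 (rule 218): 100111111111
Gen 6 (rule 210): 011011111111
Gen 7 (rule 218): 111011111111
Gen 8 (rule 210): 011001111111
Gen 9 (rule 218): 111111111111
Gen 10 (rule 210): 011111111111
Gen 11 (rule 218): 111111111111
Gen 12 (rule 210): 011111111111
Gen 13 (rule 218): 111111111111
Gen 14 (rule 210): 011111111111
Gen 15 (rule 218): 111111111111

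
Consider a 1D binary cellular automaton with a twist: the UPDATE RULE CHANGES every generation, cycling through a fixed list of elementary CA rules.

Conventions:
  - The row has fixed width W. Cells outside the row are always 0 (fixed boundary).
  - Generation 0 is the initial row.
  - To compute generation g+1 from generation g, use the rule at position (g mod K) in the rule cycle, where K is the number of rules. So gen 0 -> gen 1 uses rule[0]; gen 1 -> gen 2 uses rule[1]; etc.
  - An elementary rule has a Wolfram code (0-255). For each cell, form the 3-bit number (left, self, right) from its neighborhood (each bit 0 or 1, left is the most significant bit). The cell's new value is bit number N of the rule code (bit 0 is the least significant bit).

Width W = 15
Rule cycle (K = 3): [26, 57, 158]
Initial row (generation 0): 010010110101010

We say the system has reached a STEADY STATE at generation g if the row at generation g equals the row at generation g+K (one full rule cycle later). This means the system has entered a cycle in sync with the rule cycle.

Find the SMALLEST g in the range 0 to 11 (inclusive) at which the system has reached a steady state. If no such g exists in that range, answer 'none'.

Answer: 9

Derivation:
Gen 0: 010010110101010
Gen 1 (rule 26): 101100100000001
Gen 2 (rule 57): 011010011111100
Gen 3 (rule 158): 110011111111010
Gen 4 (rule 26): 101110000000001
Gen 5 (rule 57): 011001111111100
Gen 6 (rule 158): 110111111111010
Gen 7 (rule 26): 100100000000001
Gen 8 (rule 57): 010011111111100
Gen 9 (rule 158): 111111111111010
Gen 10 (rule 26): 100000000000001
Gen 11 (rule 57): 011111111111100
Gen 12 (rule 158): 111111111111010
Gen 13 (rule 26): 100000000000001
Gen 14 (rule 57): 011111111111100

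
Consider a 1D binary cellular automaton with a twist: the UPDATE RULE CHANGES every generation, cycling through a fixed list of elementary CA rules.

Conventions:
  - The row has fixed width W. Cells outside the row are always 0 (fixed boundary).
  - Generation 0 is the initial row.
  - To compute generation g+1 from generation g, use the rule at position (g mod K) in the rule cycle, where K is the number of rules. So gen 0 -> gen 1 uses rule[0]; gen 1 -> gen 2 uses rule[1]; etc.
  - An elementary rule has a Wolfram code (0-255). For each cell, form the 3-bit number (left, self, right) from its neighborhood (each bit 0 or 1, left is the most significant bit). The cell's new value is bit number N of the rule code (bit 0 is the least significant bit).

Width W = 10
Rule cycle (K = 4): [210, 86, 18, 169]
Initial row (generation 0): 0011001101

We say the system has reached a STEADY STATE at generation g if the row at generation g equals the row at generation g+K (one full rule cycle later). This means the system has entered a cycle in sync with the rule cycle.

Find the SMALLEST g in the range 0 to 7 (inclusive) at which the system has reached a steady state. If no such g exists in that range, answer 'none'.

Answer: 7

Derivation:
Gen 0: 0011001101
Gen 1 (rule 210): 0101110100
Gen 2 (rule 86): 1100010110
Gen 3 (rule 18): 0010100001
Gen 4 (rule 169): 1001001100
Gen 5 (rule 210): 0110110110
Gen 6 (rule 86): 1010010011
Gen 7 (rule 18): 0001101100
Gen 8 (rule 169): 1101011001
Gen 9 (rule 210): 0100001110
Gen 10 (rule 86): 1110010011
Gen 11 (rule 18): 0001101100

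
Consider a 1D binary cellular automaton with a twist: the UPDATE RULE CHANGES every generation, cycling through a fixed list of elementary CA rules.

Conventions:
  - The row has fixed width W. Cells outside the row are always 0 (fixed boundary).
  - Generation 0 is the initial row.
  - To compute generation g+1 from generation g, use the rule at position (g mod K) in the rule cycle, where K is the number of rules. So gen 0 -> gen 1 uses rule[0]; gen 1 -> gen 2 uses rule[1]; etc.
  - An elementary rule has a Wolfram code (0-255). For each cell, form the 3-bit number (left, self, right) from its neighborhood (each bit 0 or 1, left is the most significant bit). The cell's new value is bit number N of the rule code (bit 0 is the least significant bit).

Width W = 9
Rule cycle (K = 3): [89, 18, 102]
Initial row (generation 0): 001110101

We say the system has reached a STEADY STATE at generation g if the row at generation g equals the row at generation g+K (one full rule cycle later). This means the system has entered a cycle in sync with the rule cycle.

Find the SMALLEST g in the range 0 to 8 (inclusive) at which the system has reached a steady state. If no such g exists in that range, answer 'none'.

Gen 0: 001110101
Gen 1 (rule 89): 101010000
Gen 2 (rule 18): 000001000
Gen 3 (rule 102): 000011000
Gen 4 (rule 89): 111011111
Gen 5 (rule 18): 000000000
Gen 6 (rule 102): 000000000
Gen 7 (rule 89): 111111111
Gen 8 (rule 18): 000000000
Gen 9 (rule 102): 000000000
Gen 10 (rule 89): 111111111
Gen 11 (rule 18): 000000000

Answer: 5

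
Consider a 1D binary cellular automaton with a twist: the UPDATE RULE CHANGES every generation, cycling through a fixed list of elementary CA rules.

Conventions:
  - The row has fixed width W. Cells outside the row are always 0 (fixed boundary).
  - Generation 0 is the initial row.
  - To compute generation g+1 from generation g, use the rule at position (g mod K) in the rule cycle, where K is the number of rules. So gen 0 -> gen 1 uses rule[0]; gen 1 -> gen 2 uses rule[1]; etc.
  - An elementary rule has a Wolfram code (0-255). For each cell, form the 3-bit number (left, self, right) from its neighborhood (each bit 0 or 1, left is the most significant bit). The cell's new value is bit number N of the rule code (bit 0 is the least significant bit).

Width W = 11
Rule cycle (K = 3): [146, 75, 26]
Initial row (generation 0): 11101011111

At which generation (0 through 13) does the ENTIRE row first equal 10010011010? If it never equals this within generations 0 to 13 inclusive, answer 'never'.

Answer: never

Derivation:
Gen 0: 11101011111
Gen 1 (rule 146): 01000001110
Gen 2 (rule 75): 10011111010
Gen 3 (rule 26): 01110000001
Gen 4 (rule 146): 10101000010
Gen 5 (rule 75): 00000011100
Gen 6 (rule 26): 00000110010
Gen 7 (rule 146): 00001001101
Gen 8 (rule 75): 11110011100
Gen 9 (rule 26): 10001110010
Gen 10 (rule 146): 01010101101
Gen 11 (rule 75): 10000001100
Gen 12 (rule 26): 01000011010
Gen 13 (rule 146): 10100100001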